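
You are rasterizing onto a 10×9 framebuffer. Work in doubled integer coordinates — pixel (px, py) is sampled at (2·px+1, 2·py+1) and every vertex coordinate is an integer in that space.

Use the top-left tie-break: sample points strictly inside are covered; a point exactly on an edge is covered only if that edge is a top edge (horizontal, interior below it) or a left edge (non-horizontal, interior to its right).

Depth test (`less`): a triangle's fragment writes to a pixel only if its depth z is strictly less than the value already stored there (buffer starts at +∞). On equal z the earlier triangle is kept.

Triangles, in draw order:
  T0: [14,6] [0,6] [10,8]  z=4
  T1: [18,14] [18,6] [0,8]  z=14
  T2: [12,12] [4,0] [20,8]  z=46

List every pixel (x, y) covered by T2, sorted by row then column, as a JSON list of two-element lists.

T0:
  2·area = 28  (B↔C swapped to make it positive)
  edge (14, 6)→(10, 8): d=(-4,2) right/bottom  bias=-1
  edge (10, 8)→(0, 6): d=(-10,-2) top-left  bias=+0
  edge (0, 6)→(14, 6): d=(14,0) top-left  bias=+0
    (2,3)@(5, 7): e=[14,0,14] → █  [on edge]
    (3,3)@(7, 7): e=[10,4,14] → █
    (4,3)@(9, 7): e=[6,8,14] → █
    (5,3)@(11, 7): e=[2,12,14] → █
    (6,3)@(13, 7): e=[-2,16,14] → ·
    (2,4)@(5, 9): e=[6,-20,42] → ·
    (3,4)@(7, 9): e=[2,-16,42] → ·
    (4,4)@(9, 9): e=[-2,-12,42] → ·
    (5,4)@(11, 9): e=[-6,-8,42] → ·
    (7,4)@(15, 9): e=[-14,0,42] → ·  [on edge]
  covered (4 px):
    · · · · · · · · · ·
    · · · · · · · · · ·
    · · · · · · · · · ·
    · · █ █ █ █ · · · ·
    · · · · · · · · · ·
    · · · · · · · · · ·
    · · · · · · · · · ·
    · · · · · · · · · ·
    · · · · · · · · · ·
T1:
  2·area = 144  (B↔C swapped to make it positive)
  edge (18, 14)→(0, 8): d=(-18,-6) top-left  bias=+0
  edge (0, 8)→(18, 6): d=(18,-2) top-left  bias=+0
  edge (18, 6)→(18, 14): d=(0,8) right/bottom  bias=-1
    (4,3)@(9, 7): e=[72,0,72] → █  [on edge]
    (5,3)@(11, 7): e=[84,4,56] → █
    (6,3)@(13, 7): e=[96,8,40] → █
    (7,3)@(15, 7): e=[108,12,24] → █
    (8,3)@(17, 7): e=[120,16,8] → █
    (9,3)@(19, 7): e=[132,20,-8] → ·
    (1,4)@(3, 9): e=[0,24,120] → █  [on edge]
    (2,4)@(5, 9): e=[12,28,104] → █
    (3,4)@(7, 9): e=[24,32,88] → █
    (9,4)@(19, 9): e=[96,56,-8] → ·
    (1,5)@(3, 11): e=[-36,60,120] → ·
    (2,5)@(5, 11): e=[-24,64,104] → ·
    (4,5)@(9, 11): e=[0,72,72] → █  [on edge]
    (7,6)@(15, 13): e=[0,120,24] → █  [on edge]
  covered (20 px):
    · · · · · · · · · ·
    · · · · · · · · · ·
    · · · · · · · · · ·
    · · · · █ █ █ █ █ ·
    · █ █ █ █ █ █ █ █ ·
    · · · · █ █ █ █ █ ·
    · · · · · · · █ █ ·
    · · · · · · · · · ·
    · · · · · · · · · ·
T2:
  2·area = 128
  edge (12, 12)→(4, 0): d=(-8,-12) top-left  bias=+0
  edge (4, 0)→(20, 8): d=(16,8) right/bottom  bias=-1
  edge (20, 8)→(12, 12): d=(-8,4) right/bottom  bias=-1
    (2,0)@(5, 1): e=[4,8,116] → █
    (3,0)@(7, 1): e=[28,-8,108] → ·
    (2,1)@(5, 3): e=[-12,40,100] → ·
    (3,1)@(7, 3): e=[12,24,92] → █
    (4,1)@(9, 3): e=[36,8,84] → █
    (5,1)@(11, 3): e=[60,-8,76] → ·
    (3,2)@(7, 5): e=[-4,56,76] → ·
    (4,2)@(9, 5): e=[20,40,68] → █
    (5,2)@(11, 5): e=[44,24,60] → █
    (6,2)@(13, 5): e=[68,8,52] → █
    (7,2)@(15, 5): e=[92,-8,44] → ·
    (4,3)@(9, 7): e=[4,72,52] → █
  covered (16 px):
    · · █ · · · · · · ·
    · · · █ █ · · · · ·
    · · · · █ █ █ · · ·
    · · · · █ █ █ █ █ ·
    · · · · · █ █ █ █ ·
    · · · · · · █ · · ·
    · · · · · · · · · ·
    · · · · · · · · · ·
    · · · · · · · · · ·

Final: [[2,0],[3,1],[4,1],[4,2],[5,2],[6,2],[4,3],[5,3],[6,3],[7,3],[8,3],[5,4],[6,4],[7,4],[8,4],[6,5]]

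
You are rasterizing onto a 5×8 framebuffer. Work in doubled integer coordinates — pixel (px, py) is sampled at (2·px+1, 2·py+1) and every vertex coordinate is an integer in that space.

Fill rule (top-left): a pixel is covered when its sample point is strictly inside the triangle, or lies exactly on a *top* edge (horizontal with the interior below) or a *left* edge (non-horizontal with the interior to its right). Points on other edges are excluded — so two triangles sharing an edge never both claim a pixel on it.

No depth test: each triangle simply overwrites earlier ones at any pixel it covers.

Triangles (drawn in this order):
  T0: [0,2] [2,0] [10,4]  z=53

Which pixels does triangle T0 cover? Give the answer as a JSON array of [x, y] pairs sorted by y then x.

T0:
  2·area = 24
  edge (0, 2)→(2, 0): d=(2,-2) top-left  bias=+0
  edge (2, 0)→(10, 4): d=(8,4) right/bottom  bias=-1
  edge (10, 4)→(0, 2): d=(-10,-2) top-left  bias=+0
    (0,0)@(1, 1): e=[0,12,12] → X  [on edge]
    (1,0)@(3, 1): e=[4,4,16] → X
    (2,0)@(5, 1): e=[8,-4,20] → .
    (0,1)@(1, 3): e=[4,28,-8] → .
    (1,1)@(3, 3): e=[8,20,-4] → .
    (2,1)@(5, 3): e=[12,12,0] → X  [on edge]
    (3,1)@(7, 3): e=[16,4,4] → X
    (4,1)@(9, 3): e=[20,-4,8] → .
    (2,2)@(5, 5): e=[16,28,-20] → .
    (3,2)@(7, 5): e=[20,20,-16] → .
  covered (4 px):
    X X . . .
    . . X X .
    . . . . .
    . . . . .
    . . . . .
    . . . . .
    . . . . .
    . . . . .

Final: [[0,0],[1,0],[2,1],[3,1]]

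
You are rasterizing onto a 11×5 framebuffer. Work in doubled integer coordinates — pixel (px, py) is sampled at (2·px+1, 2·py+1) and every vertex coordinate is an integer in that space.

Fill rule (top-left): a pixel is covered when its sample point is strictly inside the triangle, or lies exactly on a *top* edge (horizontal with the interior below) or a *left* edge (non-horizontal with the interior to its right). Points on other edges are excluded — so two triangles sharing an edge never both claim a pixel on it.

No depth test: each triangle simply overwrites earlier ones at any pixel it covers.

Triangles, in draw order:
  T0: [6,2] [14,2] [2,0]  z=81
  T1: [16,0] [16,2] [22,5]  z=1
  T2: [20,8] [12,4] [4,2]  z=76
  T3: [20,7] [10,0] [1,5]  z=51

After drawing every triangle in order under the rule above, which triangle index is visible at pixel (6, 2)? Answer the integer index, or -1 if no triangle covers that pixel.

T0:
  2·area = 16  (B↔C swapped to make it positive)
  edge (6, 2)→(2, 0): d=(-4,-2) top-left  bias=+0
  edge (2, 0)→(14, 2): d=(12,2) right/bottom  bias=-1
  edge (14, 2)→(6, 2): d=(-8,0) right/bottom  bias=-1
    (2,0)@(5, 1): e=[2,6,8] → #
    (3,0)@(7, 1): e=[6,2,8] → #
    (4,0)@(9, 1): e=[10,-2,8] → ·
    (2,1)@(5, 3): e=[-6,30,-8] → ·
    (3,1)@(7, 3): e=[-2,26,-8] → ·
  covered (2 px):
    · · # # · · · · · · ·
    · · · · · · · · · · ·
    · · · · · · · · · · ·
    · · · · · · · · · · ·
    · · · · · · · · · · ·
T1:
  2·area = 12  (B↔C swapped to make it positive)
  edge (16, 0)→(22, 5): d=(6,5) right/bottom  bias=-1
  edge (22, 5)→(16, 2): d=(-6,-3) top-left  bias=+0
  edge (16, 2)→(16, 0): d=(0,-2) top-left  bias=+0
    (8,0)@(17, 1): e=[1,9,2] → #
    (9,0)@(19, 1): e=[-9,15,6] → ·
    (8,1)@(17, 3): e=[13,-3,2] → ·
    (9,1)@(19, 3): e=[3,3,6] → #
    (10,1)@(21, 3): e=[-7,9,10] → ·
    (9,2)@(19, 5): e=[15,-9,6] → ·
  covered (2 px):
    · · · · · · · · # · ·
    · · · · · · · · · # ·
    · · · · · · · · · · ·
    · · · · · · · · · · ·
    · · · · · · · · · · ·
T2:
  2·area = 16  (B↔C swapped to make it positive)
  edge (20, 8)→(4, 2): d=(-16,-6) top-left  bias=+0
  edge (4, 2)→(12, 4): d=(8,2) right/bottom  bias=-1
  edge (12, 4)→(20, 8): d=(8,4) right/bottom  bias=-1
    (3,1)@(7, 3): e=[2,2,12] → #
    (4,1)@(9, 3): e=[14,-2,4] → ·
    (3,2)@(7, 5): e=[-30,18,28] → ·
    (6,2)@(13, 5): e=[6,6,4] → #
    (7,2)@(15, 5): e=[18,2,-4] → ·
    (6,3)@(13, 7): e=[-26,22,20] → ·
  covered (2 px):
    · · · · · · · · · · ·
    · · · # · · · · · · ·
    · · · · · · # · · · ·
    · · · · · · · · · · ·
    · · · · · · · · · · ·
T3:
  2·area = 113  (B↔C swapped to make it positive)
  edge (20, 7)→(1, 5): d=(-19,-2) top-left  bias=+0
  edge (1, 5)→(10, 0): d=(9,-5) top-left  bias=+0
  edge (10, 0)→(20, 7): d=(10,7) right/bottom  bias=-1
    (4,0)@(9, 1): e=[92,4,17] → #
    (5,0)@(11, 1): e=[96,14,3] → #
    (6,0)@(13, 1): e=[100,24,-11] → ·
    (2,1)@(5, 3): e=[46,2,65] → #
    (3,1)@(7, 3): e=[50,12,51] → #
    (6,1)@(13, 3): e=[62,42,9] → #
    (7,1)@(15, 3): e=[66,52,-5] → ·
    (0,2)@(1, 5): e=[0,0,113] → #  [on edge]
    (1,2)@(3, 5): e=[4,10,99] → #
    (7,2)@(15, 5): e=[28,70,15] → #
    (8,2)@(17, 5): e=[32,80,1] → #
    (9,2)@(19, 5): e=[36,90,-13] → ·
  covered (16 px):
    · · · · # # · · · · ·
    · · # # # # # · · · ·
    # # # # # # # # # · ·
    · · · · · · · · · · ·
    · · · · · · · · · · ·

Z-buffer (winner per pixel, '.' = empty):
  . . 0 0 3 3 . . 1 . .
  . . 3 3 3 3 3 . . 1 .
  3 3 3 3 3 3 3 3 3 . .
  . . . . . . . . . . .
  . . . . . . . . . . .

Final: 3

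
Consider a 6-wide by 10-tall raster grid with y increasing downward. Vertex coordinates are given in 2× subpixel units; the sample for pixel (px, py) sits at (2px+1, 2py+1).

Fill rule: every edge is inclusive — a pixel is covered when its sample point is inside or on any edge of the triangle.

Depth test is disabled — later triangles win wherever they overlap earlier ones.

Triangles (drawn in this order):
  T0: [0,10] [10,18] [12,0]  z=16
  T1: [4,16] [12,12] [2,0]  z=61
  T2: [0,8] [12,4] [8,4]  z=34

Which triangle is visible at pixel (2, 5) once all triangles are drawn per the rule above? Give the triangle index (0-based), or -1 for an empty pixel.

T0:
  2·area = 196  (B↔C swapped to make it positive)
  edge (0, 10)→(12, 0): d=(12,-10) inclusive
  edge (12, 0)→(10, 18): d=(-2,18) inclusive
  edge (10, 18)→(0, 10): d=(-10,-8) inclusive
    (5,0)@(11, 1): e=[2,16,178] → #
    (4,1)@(9, 3): e=[6,48,142] → #
    (3,2)@(7, 5): e=[10,80,106] → #
    (2,3)@(5, 7): e=[14,112,70] → #
    (1,4)@(3, 9): e=[18,144,34] → #
    (5,4)@(11, 9): e=[98,0,98] → #  [on edge]
    (1,5)@(3, 11): e=[42,140,14] → #
    (5,5)@(11, 11): e=[122,-4,78] → ·
    (1,6)@(3, 13): e=[66,136,-6] → ·
    (2,6)@(5, 13): e=[86,100,10] → #
    (5,6)@(11, 13): e=[146,-8,58] → ·
    (2,7)@(5, 15): e=[110,96,-10] → ·
  covered (25 px):
    · · · · · #
    · · · · # #
    · · · # # #
    · · # # # #
    · # # # # #
    · # # # # ·
    · · # # # ·
    · · · # # ·
    · · · · # ·
    · · · · · ·
T1:
  2·area = 136  (B↔C swapped to make it positive)
  edge (4, 16)→(2, 0): d=(-2,-16) inclusive
  edge (2, 0)→(12, 12): d=(10,12) inclusive
  edge (12, 12)→(4, 16): d=(-8,4) inclusive
    (1,1)@(3, 3): e=[10,18,108] → #
    (2,1)@(5, 3): e=[42,-6,100] → ·
    (1,2)@(3, 5): e=[6,38,92] → #
    (2,2)@(5, 5): e=[38,14,84] → #
    (3,2)@(7, 5): e=[70,-10,76] → ·
    (1,3)@(3, 7): e=[2,58,76] → #
    (3,3)@(7, 7): e=[66,10,60] → #
    (4,3)@(9, 7): e=[98,-14,52] → ·
    (1,4)@(3, 9): e=[-2,78,60] → ·
    (2,4)@(5, 9): e=[30,54,52] → #
    (4,4)@(9, 9): e=[94,6,36] → #
    (5,4)@(11, 9): e=[126,-18,28] → ·
  covered (17 px):
    · · · · · ·
    · # · · · ·
    · # # · · ·
    · # # # · ·
    · · # # # ·
    · · # # # #
    · · # # # ·
    · · # · · ·
    · · · · · ·
    · · · · · ·
T2:
  2·area = 16  (B↔C swapped to make it positive)
  edge (0, 8)→(8, 4): d=(8,-4) inclusive
  edge (8, 4)→(12, 4): d=(4,0) inclusive
  edge (12, 4)→(0, 8): d=(-12,4) inclusive
    (3,2)@(7, 5): e=[4,4,8] → #
    (4,2)@(9, 5): e=[12,4,0] → #  [on edge]
    (5,2)@(11, 5): e=[20,4,-8] → ·
    (1,3)@(3, 7): e=[4,12,0] → #  [on edge]
    (2,3)@(5, 7): e=[12,12,-8] → ·
    (3,3)@(7, 7): e=[20,12,-16] → ·
    (4,3)@(9, 7): e=[28,12,-24] → ·
    (1,4)@(3, 9): e=[20,20,-24] → ·
  covered (3 px):
    · · · · · ·
    · · · · · ·
    · · · # # ·
    · # · · · ·
    · · · · · ·
    · · · · · ·
    · · · · · ·
    · · · · · ·
    · · · · · ·
    · · · · · ·

Z-buffer (winner per pixel, '.' = empty):
  . . . . . 0
  . 1 . . 0 0
  . 1 1 2 2 0
  . 2 1 1 0 0
  . 0 1 1 1 0
  . 0 1 1 1 1
  . . 1 1 1 .
  . . 1 0 0 .
  . . . . 0 .
  . . . . . .

Answer: 1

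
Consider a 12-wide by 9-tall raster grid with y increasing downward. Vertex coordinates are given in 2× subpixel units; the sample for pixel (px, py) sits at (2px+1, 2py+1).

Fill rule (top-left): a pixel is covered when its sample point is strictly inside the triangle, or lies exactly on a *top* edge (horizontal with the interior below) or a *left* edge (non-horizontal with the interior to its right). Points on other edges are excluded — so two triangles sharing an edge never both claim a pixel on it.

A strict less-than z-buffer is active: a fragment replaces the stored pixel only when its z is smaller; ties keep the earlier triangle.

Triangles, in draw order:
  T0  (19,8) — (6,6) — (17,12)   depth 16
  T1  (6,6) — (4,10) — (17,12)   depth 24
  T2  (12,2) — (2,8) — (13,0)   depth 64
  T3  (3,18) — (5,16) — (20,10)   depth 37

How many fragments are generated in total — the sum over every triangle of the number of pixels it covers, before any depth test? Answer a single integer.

T0:
  2·area = 56  (B↔C swapped to make it positive)
  edge (19, 8)→(17, 12): d=(-2,4) right/bottom  bias=-1
  edge (17, 12)→(6, 6): d=(-11,-6) top-left  bias=+0
  edge (6, 6)→(19, 8): d=(13,2) right/bottom  bias=-1
    (4,3)@(9, 7): e=[42,7,7] → X
    (5,3)@(11, 7): e=[34,19,3] → X
    (6,3)@(13, 7): e=[26,31,-1] → .
    (4,4)@(9, 9): e=[38,-15,33] → .
    (5,4)@(11, 9): e=[30,-3,29] → .
    (6,4)@(13, 9): e=[22,9,25] → X
    (7,4)@(15, 9): e=[14,21,21] → X
    (8,4)@(17, 9): e=[6,33,17] → X
    (9,4)@(19, 9): e=[-2,45,13] → .
    (6,5)@(13, 11): e=[18,-13,51] → .
    (7,5)@(15, 11): e=[10,-1,47] → .
    (8,5)@(17, 11): e=[2,11,43] → X
  covered (6 px):
    . . . . . . . . . . . .
    . . . . . . . . . . . .
    . . . . . . . . . . . .
    . . . . X X . . . . . .
    . . . . . . X X X . . .
    . . . . . . . . X . . .
    . . . . . . . . . . . .
    . . . . . . . . . . . .
    . . . . . . . . . . . .
T1:
  2·area = 56  (B↔C swapped to make it positive)
  edge (6, 6)→(17, 12): d=(11,6) right/bottom  bias=-1
  edge (17, 12)→(4, 10): d=(-13,-2) top-left  bias=+0
  edge (4, 10)→(6, 6): d=(2,-4) top-left  bias=+0
    (3,3)@(7, 7): e=[5,45,6] → X
    (4,3)@(9, 7): e=[-7,49,14] → .
    (2,4)@(5, 9): e=[39,15,2] → X
    (4,4)@(9, 9): e=[15,23,18] → X
    (5,4)@(11, 9): e=[3,27,26] → X
    (6,4)@(13, 9): e=[-9,31,34] → .
    (2,5)@(5, 11): e=[61,-11,6] → .
    (3,5)@(7, 11): e=[49,-7,14] → .
    (4,5)@(9, 11): e=[37,-3,22] → .
    (5,5)@(11, 11): e=[25,1,30] → X
    (6,5)@(13, 11): e=[13,5,38] → X
    (7,5)@(15, 11): e=[1,9,46] → X
  covered (8 px):
    . . . . . . . . . . . .
    . . . . . . . . . . . .
    . . . . . . . . . . . .
    . . . X . . . . . . . .
    . . X X X X . . . . . .
    . . . . . X X X . . . .
    . . . . . . . . . . . .
    . . . . . . . . . . . .
    . . . . . . . . . . . .
T2:
  2·area = 14
  edge (12, 2)→(2, 8): d=(-10,6) right/bottom  bias=-1
  edge (2, 8)→(13, 0): d=(11,-8) top-left  bias=+0
  edge (13, 0)→(12, 2): d=(-1,2) right/bottom  bias=-1
    (4,1)@(9, 3): e=[8,1,5] → X
    (5,1)@(11, 3): e=[-4,17,1] → .
    (3,2)@(7, 5): e=[0,7,7] → .  [on edge]
    (4,2)@(9, 5): e=[-12,23,3] → .
  covered (1 px):
    . . . . . . . . . . . .
    . . . . X . . . . . . .
    . . . . . . . . . . . .
    . . . . . . . . . . . .
    . . . . . . . . . . . .
    . . . . . . . . . . . .
    . . . . . . . . . . . .
    . . . . . . . . . . . .
    . . . . . . . . . . . .
T3:
  2·area = 18
  edge (3, 18)→(5, 16): d=(2,-2) top-left  bias=+0
  edge (5, 16)→(20, 10): d=(15,-6) top-left  bias=+0
  edge (20, 10)→(3, 18): d=(-17,8) right/bottom  bias=-1
    (6,6)@(13, 13): e=[10,3,5] → X
    (7,6)@(15, 13): e=[14,15,-11] → .
    (4,7)@(9, 15): e=[6,9,3] → X
    (5,7)@(11, 15): e=[10,21,-13] → .
    (6,7)@(13, 15): e=[14,33,-29] → .
    (2,8)@(5, 17): e=[2,15,1] → X
    (3,8)@(7, 17): e=[6,27,-15] → .
    (4,8)@(9, 17): e=[10,39,-31] → .
  covered (3 px):
    . . . . . . . . . . . .
    . . . . . . . . . . . .
    . . . . . . . . . . . .
    . . . . . . . . . . . .
    . . . . . . . . . . . .
    . . . . . . . . . . . .
    . . . . . . X . . . . .
    . . . . X . . . . . . .
    . . X . . . . . . . . .

Final: 18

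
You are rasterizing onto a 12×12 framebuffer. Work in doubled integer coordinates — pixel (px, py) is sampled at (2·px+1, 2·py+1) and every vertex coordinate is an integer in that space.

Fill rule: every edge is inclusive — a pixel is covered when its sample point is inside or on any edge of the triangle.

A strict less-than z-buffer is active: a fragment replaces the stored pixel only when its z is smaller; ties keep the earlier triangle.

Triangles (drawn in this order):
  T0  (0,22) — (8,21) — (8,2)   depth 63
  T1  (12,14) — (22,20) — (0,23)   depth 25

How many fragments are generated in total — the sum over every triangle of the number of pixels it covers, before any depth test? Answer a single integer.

T0:
  2·area = 152  (B↔C swapped to make it positive)
  edge (0, 22)→(8, 2): d=(8,-20) inclusive
  edge (8, 2)→(8, 21): d=(0,19) inclusive
  edge (8, 21)→(0, 22): d=(-8,1) inclusive
    (3,2)@(7, 5): e=[4,19,129] → X
    (4,2)@(9, 5): e=[44,-19,127] → .
    (3,3)@(7, 7): e=[20,19,113] → X
    (4,3)@(9, 7): e=[60,-19,111] → .
    (3,4)@(7, 9): e=[36,19,97] → X
    (4,4)@(9, 9): e=[76,-19,95] → .
    (2,5)@(5, 11): e=[12,57,83] → X
    (4,5)@(9, 11): e=[92,-19,79] → .
    (2,6)@(5, 13): e=[28,57,67] → X
    (4,6)@(9, 13): e=[108,-19,63] → .
    (1,7)@(3, 15): e=[4,95,53] → X
    (4,7)@(9, 15): e=[124,-19,47] → .
  covered (20 px):
    . . . . . . . . . . . .
    . . . . . . . . . . . .
    . . . X . . . . . . . .
    . . . X . . . . . . . .
    . . . X . . . . . . . .
    . . X X . . . . . . . .
    . . X X . . . . . . . .
    . X X X . . . . . . . .
    . X X X . . . . . . . .
    . X X X . . . . . . . .
    X X X X . . . . . . . .
    . . . . . . . . . . . .
T1:
  2·area = 162
  edge (12, 14)→(22, 20): d=(10,6) inclusive
  edge (22, 20)→(0, 23): d=(-22,3) inclusive
  edge (0, 23)→(12, 14): d=(12,-9) inclusive
    (3,5)@(7, 11): e=[0,243,-81] → .  [on edge]
    (5,7)@(11, 15): e=[16,143,3] → X
    (6,7)@(13, 15): e=[4,137,21] → X
    (7,7)@(15, 15): e=[-8,131,39] → .
    (4,8)@(9, 17): e=[48,105,9] → X
    (7,8)@(15, 17): e=[12,87,63] → X
    (8,8)@(17, 17): e=[0,81,81] → X  [on edge]
    (9,8)@(19, 17): e=[-12,75,99] → .
    (3,9)@(7, 19): e=[80,67,15] → X
    (9,9)@(19, 19): e=[8,31,123] → X
    (10,9)@(21, 19): e=[-4,25,141] → .
    (1,10)@(3, 21): e=[124,35,3] → X
  covered (20 px):
    . . . . . . . . . . . .
    . . . . . . . . . . . .
    . . . . . . . . . . . .
    . . . . . . . . . . . .
    . . . . . . . . . . . .
    . . . . . . . . . . . .
    . . . . . . . . . . . .
    . . . . . X X . . . . .
    . . . . X X X X X . . .
    . . . X X X X X X X . .
    . X X X X X X . . . . .
    . . . . . . . . . . . .

Result: 40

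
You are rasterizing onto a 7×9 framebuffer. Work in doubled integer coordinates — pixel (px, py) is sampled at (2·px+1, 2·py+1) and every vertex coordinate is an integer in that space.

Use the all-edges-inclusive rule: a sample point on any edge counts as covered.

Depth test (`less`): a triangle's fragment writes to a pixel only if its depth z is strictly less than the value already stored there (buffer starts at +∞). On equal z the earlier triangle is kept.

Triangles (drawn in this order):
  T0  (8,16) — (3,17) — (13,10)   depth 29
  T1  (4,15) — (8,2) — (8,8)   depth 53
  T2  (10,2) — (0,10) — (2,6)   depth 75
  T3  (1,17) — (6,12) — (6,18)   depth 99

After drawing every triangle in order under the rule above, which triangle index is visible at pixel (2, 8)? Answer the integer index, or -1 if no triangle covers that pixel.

T0:
  2·area = 25
  edge (8, 16)→(3, 17): d=(-5,1) inclusive
  edge (3, 17)→(13, 10): d=(10,-7) inclusive
  edge (13, 10)→(8, 16): d=(-5,6) inclusive
    (4,6)@(9, 13): e=[14,2,9] → X
    (5,6)@(11, 13): e=[12,16,-3] → .
    (3,7)@(7, 15): e=[6,8,11] → X
    (4,7)@(9, 15): e=[4,22,-1] → .
    (6,7)@(13, 15): e=[0,50,-25] → .  [on edge]
    (1,8)@(3, 17): e=[0,0,25] → X  [on edge]
    (2,8)@(5, 17): e=[-2,14,13] → .
    (3,8)@(7, 17): e=[-4,28,1] → .
  covered (3 px):
    . . . . . . .
    . . . . . . .
    . . . . . . .
    . . . . . . .
    . . . . . . .
    . . . . . . .
    . . . . X . .
    . . . X . . .
    . X . . . . .
T1:
  2·area = 24
  edge (4, 15)→(8, 2): d=(4,-13) inclusive
  edge (8, 2)→(8, 8): d=(0,6) inclusive
  edge (8, 8)→(4, 15): d=(-4,7) inclusive
    (3,3)@(7, 7): e=[7,6,11] → X
    (4,3)@(9, 7): e=[33,-6,-3] → .
    (3,4)@(7, 9): e=[15,6,3] → X
    (4,4)@(9, 9): e=[41,-6,-11] → .
    (3,5)@(7, 11): e=[23,6,-5] → .
    (2,6)@(5, 13): e=[5,18,1] → X
    (3,6)@(7, 13): e=[31,6,-13] → .
    (2,7)@(5, 15): e=[13,18,-7] → .
  covered (3 px):
    . . . . . . .
    . . . . . . .
    . . . . . . .
    . . . X . . .
    . . . X . . .
    . . . . . . .
    . . X . . . .
    . . . . . . .
    . . . . . . .
T2:
  2·area = 24
  edge (10, 2)→(0, 10): d=(-10,8) inclusive
  edge (0, 10)→(2, 6): d=(2,-4) inclusive
  edge (2, 6)→(10, 2): d=(8,-4) inclusive
    (2,2)@(5, 5): e=[10,10,4] → X
    (3,2)@(7, 5): e=[-6,18,12] → .
    (1,3)@(3, 7): e=[6,6,12] → X
    (2,3)@(5, 7): e=[-10,14,20] → .
    (0,4)@(1, 9): e=[2,2,20] → X
    (1,4)@(3, 9): e=[-14,10,28] → .
    (0,5)@(1, 11): e=[-18,6,36] → .
  covered (3 px):
    . . . . . . .
    . . . . . . .
    . . X . . . .
    . X . . . . .
    X . . . . . .
    . . . . . . .
    . . . . . . .
    . . . . . . .
    . . . . . . .
T3:
  2·area = 30
  edge (1, 17)→(6, 12): d=(5,-5) inclusive
  edge (6, 12)→(6, 18): d=(0,6) inclusive
  edge (6, 18)→(1, 17): d=(-5,-1) inclusive
    (6,2)@(13, 5): e=[0,-42,72] → .  [on edge]
    (5,3)@(11, 7): e=[0,-30,60] → .  [on edge]
    (4,4)@(9, 9): e=[0,-18,48] → .  [on edge]
    (3,5)@(7, 11): e=[0,-6,36] → .  [on edge]
    (2,6)@(5, 13): e=[0,6,24] → X  [on edge]
    (3,6)@(7, 13): e=[10,-6,26] → .
    (1,7)@(3, 15): e=[0,18,12] → X  [on edge]
    (3,7)@(7, 15): e=[20,-6,16] → .
    (0,8)@(1, 17): e=[0,30,0] → X  [on edge]
    (3,8)@(7, 17): e=[30,-6,6] → .
  covered (6 px):
    . . . . . . .
    . . . . . . .
    . . . . . . .
    . . . . . . .
    . . . . . . .
    . . . . . . .
    . . X . . . .
    . X X . . . .
    X X X . . . .

Z-buffer (winner per pixel, '.' = empty):
  . . . . . . .
  . . . . . . .
  . . 2 . . . .
  . 2 . 1 . . .
  2 . . 1 . . .
  . . . . . . .
  . . 1 . 0 . .
  . 3 3 0 . . .
  3 0 3 . . . .

Final: 3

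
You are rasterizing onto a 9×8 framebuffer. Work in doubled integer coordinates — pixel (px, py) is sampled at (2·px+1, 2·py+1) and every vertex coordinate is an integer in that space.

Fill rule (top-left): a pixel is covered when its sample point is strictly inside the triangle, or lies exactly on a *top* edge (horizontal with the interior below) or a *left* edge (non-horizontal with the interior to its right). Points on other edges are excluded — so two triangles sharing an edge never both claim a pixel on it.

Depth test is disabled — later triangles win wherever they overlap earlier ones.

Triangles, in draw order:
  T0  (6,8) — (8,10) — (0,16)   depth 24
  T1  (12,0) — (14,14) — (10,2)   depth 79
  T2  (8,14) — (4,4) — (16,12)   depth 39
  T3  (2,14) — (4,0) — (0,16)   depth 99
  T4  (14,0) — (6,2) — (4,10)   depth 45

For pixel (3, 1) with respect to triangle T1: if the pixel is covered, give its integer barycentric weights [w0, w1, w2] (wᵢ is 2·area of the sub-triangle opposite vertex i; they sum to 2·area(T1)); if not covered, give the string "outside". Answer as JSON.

T0:
  2·area = 28
  edge (6, 8)→(8, 10): d=(2,2) right/bottom  bias=-1
  edge (8, 10)→(0, 16): d=(-8,6) right/bottom  bias=-1
  edge (0, 16)→(6, 8): d=(6,-8) top-left  bias=+0
    (0,1)@(1, 3): e=[0,98,-70] → ·  [on edge]
    (1,2)@(3, 5): e=[0,70,-42] → ·  [on edge]
    (2,3)@(5, 7): e=[0,42,-14] → ·  [on edge]
    (3,4)@(7, 9): e=[0,14,14] → ·  [on edge]
    (2,5)@(5, 11): e=[8,10,10] → █
    (3,5)@(7, 11): e=[4,-2,26] → ·
    (4,5)@(9, 11): e=[0,-14,42] → ·  [on edge]
    (1,6)@(3, 13): e=[16,6,6] → █
    (2,6)@(5, 13): e=[12,-6,22] → ·
    (5,6)@(11, 13): e=[0,-42,70] → ·  [on edge]
    (0,7)@(1, 15): e=[24,2,2] → █
    (1,7)@(3, 15): e=[20,-10,18] → ·
    (6,7)@(13, 15): e=[0,-70,98] → ·  [on edge]
  covered (3 px):
    · · · · · · · · ·
    · · · · · · · · ·
    · · · · · · · · ·
    · · · · · · · · ·
    · · · · · · · · ·
    · · █ · · · · · ·
    · █ · · · · · · ·
    █ · · · · · · · ·
T1:
  2·area = 32
  edge (12, 0)→(14, 14): d=(2,14) right/bottom  bias=-1
  edge (14, 14)→(10, 2): d=(-4,-12) top-left  bias=+0
  edge (10, 2)→(12, 0): d=(2,-2) top-left  bias=+0
    (5,0)@(11, 1): e=[16,16,0] → █  [on edge]
    (6,0)@(13, 1): e=[-12,40,4] → ·
    (4,1)@(9, 3): e=[48,-16,0] → ·  [on edge]
    (5,1)@(11, 3): e=[20,8,4] → █
    (6,1)@(13, 3): e=[-8,32,8] → ·
    (3,2)@(7, 5): e=[80,-48,0] → ·  [on edge]
    (5,2)@(11, 5): e=[24,0,8] → █  [on edge]
    (6,2)@(13, 5): e=[-4,24,12] → ·
    (2,3)@(5, 7): e=[112,-80,0] → ·  [on edge]
    (5,3)@(11, 7): e=[28,-8,12] → ·
    (6,3)@(13, 7): e=[0,16,16] → ·  [on edge]
    (1,4)@(3, 9): e=[144,-112,0] → ·  [on edge]
    (0,5)@(1, 11): e=[176,-144,0] → ·  [on edge]
    (6,5)@(13, 11): e=[8,0,24] → █  [on edge]
  covered (5 px):
    · · · · · █ · · ·
    · · · · · █ · · ·
    · · · · · █ · · ·
    · · · · · · · · ·
    · · · · · · █ · ·
    · · · · · · █ · ·
    · · · · · · · · ·
    · · · · · · · · ·
T2:
  2·area = 88
  edge (8, 14)→(4, 4): d=(-4,-10) top-left  bias=+0
  edge (4, 4)→(16, 12): d=(12,8) right/bottom  bias=-1
  edge (16, 12)→(8, 14): d=(-8,2) right/bottom  bias=-1
    (2,2)@(5, 5): e=[6,4,78] → █
    (3,2)@(7, 5): e=[26,-12,74] → ·
    (2,3)@(5, 7): e=[-2,28,62] → ·
    (3,3)@(7, 7): e=[18,12,58] → █
    (4,3)@(9, 7): e=[38,-4,54] → ·
    (3,4)@(7, 9): e=[10,36,42] → █
    (4,4)@(9, 9): e=[30,20,38] → █
    (5,4)@(11, 9): e=[50,4,34] → █
    (6,4)@(13, 9): e=[70,-12,30] → ·
    (3,5)@(7, 11): e=[2,60,26] → █
    (6,5)@(13, 11): e=[62,12,14] → █
    (7,5)@(15, 11): e=[82,-4,10] → ·
  covered (11 px):
    · · · · · · · · ·
    · · · · · · · · ·
    · · █ · · · · · ·
    · · · █ · · · · ·
    · · · █ █ █ · · ·
    · · · █ █ █ █ · ·
    · · · · █ █ · · ·
    · · · · · · · · ·
T3:
  2·area = 24  (B↔C swapped to make it positive)
  edge (2, 14)→(0, 16): d=(-2,2) right/bottom  bias=-1
  edge (0, 16)→(4, 0): d=(4,-16) top-left  bias=+0
  edge (4, 0)→(2, 14): d=(-2,14) right/bottom  bias=-1
    (7,0)@(15, 1): e=[0,180,-156] → ·  [on edge]
    (6,1)@(13, 3): e=[0,156,-132] → ·  [on edge]
    (1,2)@(3, 5): e=[16,4,4] → █
    (2,2)@(5, 5): e=[12,36,-24] → ·
    (5,2)@(11, 5): e=[0,132,-108] → ·  [on edge]
    (1,3)@(3, 7): e=[12,12,0] → ·  [on edge]
    (4,3)@(9, 7): e=[0,108,-84] → ·  [on edge]
    (3,4)@(7, 9): e=[0,84,-60] → ·  [on edge]
    (2,5)@(5, 11): e=[0,60,-36] → ·  [on edge]
    (0,6)@(1, 13): e=[4,4,16] → █
    (1,6)@(3, 13): e=[0,36,-12] → ·  [on edge]
    (0,7)@(1, 15): e=[0,12,12] → ·  [on edge]
  covered (2 px):
    · · · · · · · · ·
    · · · · · · · · ·
    · █ · · · · · · ·
    · · · · · · · · ·
    · · · · · · · · ·
    · · · · · · · · ·
    █ · · · · · · · ·
    · · · · · · · · ·
T4:
  2·area = 60  (B↔C swapped to make it positive)
  edge (14, 0)→(4, 10): d=(-10,10) right/bottom  bias=-1
  edge (4, 10)→(6, 2): d=(2,-8) top-left  bias=+0
  edge (6, 2)→(14, 0): d=(8,-2) top-left  bias=+0
    (5,0)@(11, 1): e=[20,38,2] → █
    (6,0)@(13, 1): e=[0,54,6] → ·  [on edge]
    (3,1)@(7, 3): e=[40,10,10] → █
    (4,1)@(9, 3): e=[20,26,14] → █
    (5,1)@(11, 3): e=[0,42,18] → ·  [on edge]
    (3,2)@(7, 5): e=[20,14,26] → █
    (4,2)@(9, 5): e=[0,30,30] → ·  [on edge]
    (2,3)@(5, 7): e=[20,2,38] → █
    (3,3)@(7, 7): e=[0,18,42] → ·  [on edge]
    (2,4)@(5, 9): e=[0,6,54] → ·  [on edge]
    (1,5)@(3, 11): e=[0,-6,66] → ·  [on edge]
    (0,6)@(1, 13): e=[0,-18,78] → ·  [on edge]
  covered (5 px):
    · · · · · █ · · ·
    · · · █ █ · · · ·
    · · · █ · · · · ·
    · · █ · · · · · ·
    · · · · · · · · ·
    · · · · · · · · ·
    · · · · · · · · ·
    · · · · · · · · ·

Answer: "outside"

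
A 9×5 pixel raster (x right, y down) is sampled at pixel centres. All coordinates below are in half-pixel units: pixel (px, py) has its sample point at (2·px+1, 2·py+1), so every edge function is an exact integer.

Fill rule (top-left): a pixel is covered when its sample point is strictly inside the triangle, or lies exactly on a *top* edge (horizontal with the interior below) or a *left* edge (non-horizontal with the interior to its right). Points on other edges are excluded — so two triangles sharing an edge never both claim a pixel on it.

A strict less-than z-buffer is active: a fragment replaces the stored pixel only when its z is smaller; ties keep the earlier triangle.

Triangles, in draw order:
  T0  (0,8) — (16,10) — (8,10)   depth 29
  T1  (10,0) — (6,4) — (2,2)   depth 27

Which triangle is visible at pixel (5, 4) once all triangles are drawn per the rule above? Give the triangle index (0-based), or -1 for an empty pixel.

T0:
  2·area = 16
  edge (0, 8)→(16, 10): d=(16,2) right/bottom  bias=-1
  edge (16, 10)→(8, 10): d=(-8,0) right/bottom  bias=-1
  edge (8, 10)→(0, 8): d=(-8,-2) top-left  bias=+0
    (2,4)@(5, 9): e=[6,8,2] → X
    (3,4)@(7, 9): e=[2,8,6] → X
    (4,4)@(9, 9): e=[-2,8,10] → .
  covered (2 px):
    . . . . . . . . .
    . . . . . . . . .
    . . . . . . . . .
    . . . . . . . . .
    . . X X . . . . .
T1:
  2·area = 24
  edge (10, 0)→(6, 4): d=(-4,4) right/bottom  bias=-1
  edge (6, 4)→(2, 2): d=(-4,-2) top-left  bias=+0
  edge (2, 2)→(10, 0): d=(8,-2) top-left  bias=+0
    (3,0)@(7, 1): e=[8,14,2] → X
    (4,0)@(9, 1): e=[0,18,6] → .  [on edge]
    (2,1)@(5, 3): e=[8,2,14] → X
    (3,1)@(7, 3): e=[0,6,18] → .  [on edge]
    (2,2)@(5, 5): e=[0,-6,30] → .  [on edge]
    (1,3)@(3, 7): e=[0,-18,42] → .  [on edge]
    (0,4)@(1, 9): e=[0,-30,54] → .  [on edge]
  covered (2 px):
    . . . X . . . . .
    . . X . . . . . .
    . . . . . . . . .
    . . . . . . . . .
    . . . . . . . . .

Z-buffer (winner per pixel, '.' = empty):
  . . . 1 . . . . .
  . . 1 . . . . . .
  . . . . . . . . .
  . . . . . . . . .
  . . 0 0 . . . . .

Answer: -1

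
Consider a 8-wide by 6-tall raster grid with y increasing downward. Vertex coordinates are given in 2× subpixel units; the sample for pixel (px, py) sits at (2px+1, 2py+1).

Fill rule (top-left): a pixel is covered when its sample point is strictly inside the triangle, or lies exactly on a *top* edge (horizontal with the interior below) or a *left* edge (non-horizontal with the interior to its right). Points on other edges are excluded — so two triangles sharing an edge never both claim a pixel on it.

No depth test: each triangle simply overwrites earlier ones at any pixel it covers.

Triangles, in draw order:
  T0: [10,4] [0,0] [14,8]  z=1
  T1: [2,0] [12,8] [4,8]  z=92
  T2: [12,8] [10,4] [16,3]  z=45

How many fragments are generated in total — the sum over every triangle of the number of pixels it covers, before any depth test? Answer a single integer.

T0:
  2·area = 24  (B↔C swapped to make it positive)
  edge (10, 4)→(14, 8): d=(4,4) right/bottom  bias=-1
  edge (14, 8)→(0, 0): d=(-14,-8) top-left  bias=+0
  edge (0, 0)→(10, 4): d=(10,4) right/bottom  bias=-1
    (3,0)@(7, 1): e=[0,42,-18] → ·  [on edge]
    (3,1)@(7, 3): e=[8,14,2] → #
    (4,1)@(9, 3): e=[0,30,-6] → ·  [on edge]
    (3,2)@(7, 5): e=[16,-14,22] → ·
    (4,2)@(9, 5): e=[8,2,14] → #
    (5,2)@(11, 5): e=[0,18,6] → ·  [on edge]
    (4,3)@(9, 7): e=[16,-26,34] → ·
    (6,3)@(13, 7): e=[0,6,18] → ·  [on edge]
    (7,4)@(15, 9): e=[0,-6,30] → ·  [on edge]
  covered (2 px):
    · · · · · · · ·
    · · · # · · · ·
    · · · · # · · ·
    · · · · · · · ·
    · · · · · · · ·
    · · · · · · · ·
T1:
  2·area = 64
  edge (2, 0)→(12, 8): d=(10,8) right/bottom  bias=-1
  edge (12, 8)→(4, 8): d=(-8,0) right/bottom  bias=-1
  edge (4, 8)→(2, 0): d=(-2,-8) top-left  bias=+0
    (1,0)@(3, 1): e=[2,56,6] → #
    (2,0)@(5, 1): e=[-14,56,22] → ·
    (1,1)@(3, 3): e=[22,40,2] → #
    (2,1)@(5, 3): e=[6,40,18] → #
    (3,1)@(7, 3): e=[-10,40,34] → ·
    (1,2)@(3, 5): e=[42,24,-2] → ·
    (2,2)@(5, 5): e=[26,24,14] → #
    (3,2)@(7, 5): e=[10,24,30] → #
    (4,2)@(9, 5): e=[-6,24,46] → ·
    (2,3)@(5, 7): e=[46,8,10] → #
    (4,3)@(9, 7): e=[14,8,42] → #
    (5,3)@(11, 7): e=[-2,8,58] → ·
  covered (8 px):
    · # · · · · · ·
    · # # · · · · ·
    · · # # · · · ·
    · · # # # · · ·
    · · · · · · · ·
    · · · · · · · ·
T2:
  2·area = 26
  edge (12, 8)→(10, 4): d=(-2,-4) top-left  bias=+0
  edge (10, 4)→(16, 3): d=(6,-1) top-left  bias=+0
  edge (16, 3)→(12, 8): d=(-4,5) right/bottom  bias=-1
    (5,2)@(11, 5): e=[2,7,17] → #
    (6,2)@(13, 5): e=[10,9,7] → #
    (7,2)@(15, 5): e=[18,11,-3] → ·
    (5,3)@(11, 7): e=[-2,19,9] → ·
    (6,3)@(13, 7): e=[6,21,-1] → ·
  covered (2 px):
    · · · · · · · ·
    · · · · · · · ·
    · · · · · # # ·
    · · · · · · · ·
    · · · · · · · ·
    · · · · · · · ·

Final: 12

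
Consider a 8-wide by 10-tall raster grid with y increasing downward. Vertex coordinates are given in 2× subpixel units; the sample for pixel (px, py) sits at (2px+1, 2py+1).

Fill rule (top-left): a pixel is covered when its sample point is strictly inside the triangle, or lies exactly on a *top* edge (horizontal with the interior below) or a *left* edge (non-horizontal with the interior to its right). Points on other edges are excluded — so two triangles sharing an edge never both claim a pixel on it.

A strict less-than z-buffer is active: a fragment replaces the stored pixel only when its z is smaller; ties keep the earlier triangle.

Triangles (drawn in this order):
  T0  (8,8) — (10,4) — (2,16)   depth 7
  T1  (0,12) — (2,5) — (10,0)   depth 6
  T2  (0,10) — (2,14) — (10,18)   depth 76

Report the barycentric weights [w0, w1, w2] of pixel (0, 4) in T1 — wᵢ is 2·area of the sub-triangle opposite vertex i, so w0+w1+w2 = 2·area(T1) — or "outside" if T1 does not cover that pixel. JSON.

T0:
  2·area = 8  (B↔C swapped to make it positive)
  edge (8, 8)→(2, 16): d=(-6,8) right/bottom  bias=-1
  edge (2, 16)→(10, 4): d=(8,-12) top-left  bias=+0
  edge (10, 4)→(8, 8): d=(-2,4) right/bottom  bias=-1
    (3,4)@(7, 9): e=[2,4,2] → X
    (4,4)@(9, 9): e=[-14,28,-6] → .
    (3,5)@(7, 11): e=[-10,20,-2] → .
  covered (1 px):
    . . . . . . . .
    . . . . . . . .
    . . . . . . . .
    . . . . . . . .
    . . . X . . . .
    . . . . . . . .
    . . . . . . . .
    . . . . . . . .
    . . . . . . . .
    . . . . . . . .
T1:
  2·area = 46
  edge (0, 12)→(2, 5): d=(2,-7) top-left  bias=+0
  edge (2, 5)→(10, 0): d=(8,-5) top-left  bias=+0
  edge (10, 0)→(0, 12): d=(-10,12) right/bottom  bias=-1
    (4,0)@(9, 1): e=[41,3,2] → X
    (5,0)@(11, 1): e=[55,13,-22] → .
    (3,1)@(7, 3): e=[31,9,6] → X
    (4,1)@(9, 3): e=[45,19,-18] → .
    (1,2)@(3, 5): e=[7,5,34] → X
    (2,2)@(5, 5): e=[21,15,10] → X
    (3,2)@(7, 5): e=[35,25,-14] → .
    (1,3)@(3, 7): e=[11,21,14] → X
    (2,3)@(5, 7): e=[25,31,-10] → .
    (0,4)@(1, 9): e=[1,27,18] → X
    (1,4)@(3, 9): e=[15,37,-6] → .
    (0,5)@(1, 11): e=[5,43,-2] → .
  covered (6 px):
    . . . . X . . .
    . . . X . . . .
    . X X . . . . .
    . X . . . . . .
    X . . . . . . .
    . . . . . . . .
    . . . . . . . .
    . . . . . . . .
    . . . . . . . .
    . . . . . . . .
T2:
  2·area = 24  (B↔C swapped to make it positive)
  edge (0, 10)→(10, 18): d=(10,8) right/bottom  bias=-1
  edge (10, 18)→(2, 14): d=(-8,-4) top-left  bias=+0
  edge (2, 14)→(0, 10): d=(-2,-4) top-left  bias=+0
    (0,5)@(1, 11): e=[2,20,2] → X
    (1,5)@(3, 11): e=[-14,28,10] → .
    (0,6)@(1, 13): e=[22,4,-2] → .
    (1,6)@(3, 13): e=[6,12,6] → X
    (2,6)@(5, 13): e=[-10,20,14] → .
    (1,7)@(3, 15): e=[26,-4,2] → .
    (2,7)@(5, 15): e=[10,4,10] → X
    (3,7)@(7, 15): e=[-6,12,18] → .
    (2,8)@(5, 17): e=[30,-12,6] → .
  covered (3 px):
    . . . . . . . .
    . . . . . . . .
    . . . . . . . .
    . . . . . . . .
    . . . . . . . .
    X . . . . . . .
    . X . . . . . .
    . . X . . . . .
    . . . . . . . .
    . . . . . . . .

Final: [27,18,1]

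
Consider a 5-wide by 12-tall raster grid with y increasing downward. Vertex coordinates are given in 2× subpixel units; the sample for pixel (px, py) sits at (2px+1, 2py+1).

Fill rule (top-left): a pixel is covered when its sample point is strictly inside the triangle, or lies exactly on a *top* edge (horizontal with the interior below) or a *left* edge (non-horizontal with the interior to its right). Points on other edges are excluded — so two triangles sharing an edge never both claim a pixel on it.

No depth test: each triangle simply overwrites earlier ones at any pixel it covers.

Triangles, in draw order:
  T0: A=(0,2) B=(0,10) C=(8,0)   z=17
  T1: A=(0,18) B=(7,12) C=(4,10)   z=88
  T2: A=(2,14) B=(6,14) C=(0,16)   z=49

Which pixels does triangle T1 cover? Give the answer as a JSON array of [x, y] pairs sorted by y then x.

T0:
  2·area = 64  (B↔C swapped to make it positive)
  edge (0, 2)→(8, 0): d=(8,-2) top-left  bias=+0
  edge (8, 0)→(0, 10): d=(-8,10) right/bottom  bias=-1
  edge (0, 10)→(0, 2): d=(0,-8) top-left  bias=+0
    (2,0)@(5, 1): e=[2,22,40] → X
    (3,0)@(7, 1): e=[6,2,56] → X
    (4,0)@(9, 1): e=[10,-18,72] → .
    (0,1)@(1, 3): e=[10,46,8] → X
    (1,1)@(3, 3): e=[14,26,24] → X
    (3,1)@(7, 3): e=[22,-14,56] → .
    (0,2)@(1, 5): e=[26,30,8] → X
    (2,2)@(5, 5): e=[34,-10,40] → .
    (0,3)@(1, 7): e=[42,14,8] → X
    (1,3)@(3, 7): e=[46,-6,24] → .
    (0,4)@(1, 9): e=[58,-2,8] → .
  covered (8 px):
    . . X X .
    X X X . .
    X X . . .
    X . . . .
    . . . . .
    . . . . .
    . . . . .
    . . . . .
    . . . . .
    . . . . .
    . . . . .
    . . . . .
T1:
  2·area = 32  (B↔C swapped to make it positive)
  edge (0, 18)→(4, 10): d=(4,-8) top-left  bias=+0
  edge (4, 10)→(7, 12): d=(3,2) right/bottom  bias=-1
  edge (7, 12)→(0, 18): d=(-7,6) right/bottom  bias=-1
    (2,5)@(5, 11): e=[12,1,19] → X
    (3,5)@(7, 11): e=[28,-3,7] → .
    (1,6)@(3, 13): e=[4,11,17] → X
    (3,6)@(7, 13): e=[36,3,-7] → .
    (1,7)@(3, 15): e=[12,17,3] → X
    (2,7)@(5, 15): e=[28,13,-9] → .
    (0,8)@(1, 17): e=[4,27,1] → X
    (1,8)@(3, 17): e=[20,23,-11] → .
    (0,9)@(1, 19): e=[12,33,-13] → .
  covered (5 px):
    . . . . .
    . . . . .
    . . . . .
    . . . . .
    . . . . .
    . . X . .
    . X X . .
    . X . . .
    X . . . .
    . . . . .
    . . . . .
    . . . . .
T2:
  2·area = 8
  edge (2, 14)→(6, 14): d=(4,0) top-left  bias=+0
  edge (6, 14)→(0, 16): d=(-6,2) right/bottom  bias=-1
  edge (0, 16)→(2, 14): d=(2,-2) top-left  bias=+0
    (4,3)@(9, 7): e=[-28,36,0] → .  [on edge]
    (3,4)@(7, 9): e=[-20,28,0] → .  [on edge]
    (2,5)@(5, 11): e=[-12,20,0] → .  [on edge]
    (1,6)@(3, 13): e=[-4,12,0] → .  [on edge]
    (4,6)@(9, 13): e=[-4,0,12] → .  [on edge]
    (0,7)@(1, 15): e=[4,4,0] → X  [on edge]
    (1,7)@(3, 15): e=[4,0,4] → .  [on edge]
    (0,8)@(1, 17): e=[12,-8,4] → .
  covered (1 px):
    . . . . .
    . . . . .
    . . . . .
    . . . . .
    . . . . .
    . . . . .
    . . . . .
    X . . . .
    . . . . .
    . . . . .
    . . . . .
    . . . . .

Answer: [[2,5],[1,6],[2,6],[1,7],[0,8]]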